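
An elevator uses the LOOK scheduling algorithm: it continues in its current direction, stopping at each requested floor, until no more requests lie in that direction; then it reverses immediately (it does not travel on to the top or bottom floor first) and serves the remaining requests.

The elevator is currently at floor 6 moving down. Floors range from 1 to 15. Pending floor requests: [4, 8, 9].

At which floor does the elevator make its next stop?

Current floor: 6, direction: down
Requests above: [8, 9]
Requests below: [4]
Moving down and requests lie below → nearest below is max([4]) = 4

Answer: 4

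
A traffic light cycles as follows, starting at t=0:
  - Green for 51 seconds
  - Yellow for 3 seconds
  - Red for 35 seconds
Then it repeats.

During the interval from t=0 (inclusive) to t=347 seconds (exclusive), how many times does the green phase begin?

Cycle = 51+3+35 = 89s
green phase starts at t = k*89 + 0 for k=0,1,2,...
Need k*89+0 < 347 → k < 3.899
k ∈ {0, ..., 3} → 4 starts

Answer: 4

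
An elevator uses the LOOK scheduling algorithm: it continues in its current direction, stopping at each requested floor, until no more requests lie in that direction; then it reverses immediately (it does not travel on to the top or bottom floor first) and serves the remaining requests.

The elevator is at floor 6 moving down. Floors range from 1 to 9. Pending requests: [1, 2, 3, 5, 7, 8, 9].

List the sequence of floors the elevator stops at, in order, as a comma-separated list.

Answer: 5, 3, 2, 1, 7, 8, 9

Derivation:
Current: 6, moving DOWN
Serve below first (descending): [5, 3, 2, 1]
Then reverse, serve above (ascending): [7, 8, 9]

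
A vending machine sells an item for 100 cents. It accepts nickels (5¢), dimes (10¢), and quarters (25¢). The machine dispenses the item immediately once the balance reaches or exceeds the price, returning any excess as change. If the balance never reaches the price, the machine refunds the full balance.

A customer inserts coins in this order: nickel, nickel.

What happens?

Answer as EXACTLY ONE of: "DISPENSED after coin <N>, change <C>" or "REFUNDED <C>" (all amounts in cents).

Answer: REFUNDED 10

Derivation:
Price: 100¢
Coin 1 (nickel, 5¢): balance = 5¢
Coin 2 (nickel, 5¢): balance = 10¢
All coins inserted, balance 10¢ < price 100¢ → REFUND 10¢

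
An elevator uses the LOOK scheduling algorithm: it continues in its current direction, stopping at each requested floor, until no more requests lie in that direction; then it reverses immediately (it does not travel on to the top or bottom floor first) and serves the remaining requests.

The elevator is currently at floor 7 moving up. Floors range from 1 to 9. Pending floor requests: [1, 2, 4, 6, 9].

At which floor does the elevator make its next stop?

Current floor: 7, direction: up
Requests above: [9]
Requests below: [1, 2, 4, 6]
Moving up and requests lie above → nearest above is min([9]) = 9

Answer: 9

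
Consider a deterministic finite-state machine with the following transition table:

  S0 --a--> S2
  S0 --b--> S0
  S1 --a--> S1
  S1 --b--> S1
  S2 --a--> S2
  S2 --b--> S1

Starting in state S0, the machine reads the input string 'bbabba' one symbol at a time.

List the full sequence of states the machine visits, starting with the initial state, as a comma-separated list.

Start: S0
  read 'b': S0 --b--> S0
  read 'b': S0 --b--> S0
  read 'a': S0 --a--> S2
  read 'b': S2 --b--> S1
  read 'b': S1 --b--> S1
  read 'a': S1 --a--> S1

Answer: S0, S0, S0, S2, S1, S1, S1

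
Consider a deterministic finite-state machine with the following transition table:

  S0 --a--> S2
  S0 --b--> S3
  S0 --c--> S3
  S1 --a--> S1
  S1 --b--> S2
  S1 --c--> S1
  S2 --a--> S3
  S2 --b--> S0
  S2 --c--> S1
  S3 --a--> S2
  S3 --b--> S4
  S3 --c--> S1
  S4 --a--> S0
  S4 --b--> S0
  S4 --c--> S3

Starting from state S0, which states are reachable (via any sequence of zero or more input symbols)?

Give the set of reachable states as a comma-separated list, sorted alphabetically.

Answer: S0, S1, S2, S3, S4

Derivation:
BFS from S0:
  visit S0: S0--a-->S2 (new), S0--b-->S3 (new), S0--c-->S3 (seen)
  visit S2: S2--a-->S3 (seen), S2--b-->S0 (seen), S2--c-->S1 (new)
  visit S3: S3--a-->S2 (seen), S3--b-->S4 (new), S3--c-->S1 (seen)
  visit S1: S1--a-->S1 (seen), S1--b-->S2 (seen), S1--c-->S1 (seen)
  visit S4: S4--a-->S0 (seen), S4--b-->S0 (seen), S4--c-->S3 (seen)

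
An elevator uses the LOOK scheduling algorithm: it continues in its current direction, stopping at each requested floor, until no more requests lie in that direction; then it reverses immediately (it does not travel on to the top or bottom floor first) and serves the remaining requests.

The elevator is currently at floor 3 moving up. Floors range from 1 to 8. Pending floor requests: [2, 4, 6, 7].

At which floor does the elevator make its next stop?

Answer: 4

Derivation:
Current floor: 3, direction: up
Requests above: [4, 6, 7]
Requests below: [2]
Moving up and requests lie above → nearest above is min([4, 6, 7]) = 4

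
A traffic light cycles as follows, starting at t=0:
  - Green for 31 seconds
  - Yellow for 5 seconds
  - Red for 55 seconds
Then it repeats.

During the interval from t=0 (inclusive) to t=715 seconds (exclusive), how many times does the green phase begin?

Answer: 8

Derivation:
Cycle = 31+5+55 = 91s
green phase starts at t = k*91 + 0 for k=0,1,2,...
Need k*91+0 < 715 → k < 7.857
k ∈ {0, ..., 7} → 8 starts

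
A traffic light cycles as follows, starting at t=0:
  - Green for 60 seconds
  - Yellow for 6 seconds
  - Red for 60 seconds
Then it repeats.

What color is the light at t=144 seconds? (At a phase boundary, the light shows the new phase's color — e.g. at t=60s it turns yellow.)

Answer: green

Derivation:
Cycle length = 60 + 6 + 60 = 126s
t = 144, phase_t = 144 mod 126 = 18
18 < 60 (green end) → GREEN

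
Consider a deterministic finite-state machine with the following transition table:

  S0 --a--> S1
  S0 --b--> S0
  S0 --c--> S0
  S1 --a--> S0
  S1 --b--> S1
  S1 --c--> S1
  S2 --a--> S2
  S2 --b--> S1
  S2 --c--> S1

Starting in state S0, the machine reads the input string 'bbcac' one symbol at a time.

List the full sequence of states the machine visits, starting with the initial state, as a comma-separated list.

Start: S0
  read 'b': S0 --b--> S0
  read 'b': S0 --b--> S0
  read 'c': S0 --c--> S0
  read 'a': S0 --a--> S1
  read 'c': S1 --c--> S1

Answer: S0, S0, S0, S0, S1, S1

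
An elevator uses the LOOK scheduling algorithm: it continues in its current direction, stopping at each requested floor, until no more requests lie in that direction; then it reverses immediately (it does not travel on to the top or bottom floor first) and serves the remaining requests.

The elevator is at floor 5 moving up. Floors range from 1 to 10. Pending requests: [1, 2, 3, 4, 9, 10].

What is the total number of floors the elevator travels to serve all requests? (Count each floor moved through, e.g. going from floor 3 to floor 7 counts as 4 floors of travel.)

Start at floor 5 moving up, LOOK stop order: [9, 10, 4, 3, 2, 1]
  5 → 9: |9-5| = 4, total = 4
  9 → 10: |10-9| = 1, total = 5
  10 → 4: |4-10| = 6, total = 11
  4 → 3: |3-4| = 1, total = 12
  3 → 2: |2-3| = 1, total = 13
  2 → 1: |1-2| = 1, total = 14

Answer: 14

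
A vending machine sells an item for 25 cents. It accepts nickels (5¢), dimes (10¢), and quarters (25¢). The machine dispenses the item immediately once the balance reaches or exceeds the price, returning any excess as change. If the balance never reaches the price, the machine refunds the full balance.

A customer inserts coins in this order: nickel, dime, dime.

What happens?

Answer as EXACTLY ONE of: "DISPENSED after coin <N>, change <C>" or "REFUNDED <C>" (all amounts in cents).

Price: 25¢
Coin 1 (nickel, 5¢): balance = 5¢
Coin 2 (dime, 10¢): balance = 15¢
Coin 3 (dime, 10¢): balance = 25¢
  → balance >= price → DISPENSE, change = 25 - 25 = 0¢

Answer: DISPENSED after coin 3, change 0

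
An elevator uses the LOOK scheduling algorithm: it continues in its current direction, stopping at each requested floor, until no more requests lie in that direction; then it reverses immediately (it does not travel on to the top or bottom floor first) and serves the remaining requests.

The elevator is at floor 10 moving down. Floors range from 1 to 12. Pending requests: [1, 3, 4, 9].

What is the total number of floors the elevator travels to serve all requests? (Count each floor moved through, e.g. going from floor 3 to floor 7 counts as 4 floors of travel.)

Answer: 9

Derivation:
Start at floor 10 moving down, LOOK stop order: [9, 4, 3, 1]
  10 → 9: |9-10| = 1, total = 1
  9 → 4: |4-9| = 5, total = 6
  4 → 3: |3-4| = 1, total = 7
  3 → 1: |1-3| = 2, total = 9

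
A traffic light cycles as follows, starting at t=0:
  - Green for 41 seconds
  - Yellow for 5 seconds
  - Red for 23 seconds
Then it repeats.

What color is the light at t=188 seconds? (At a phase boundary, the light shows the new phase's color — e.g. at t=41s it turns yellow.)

Answer: red

Derivation:
Cycle length = 41 + 5 + 23 = 69s
t = 188, phase_t = 188 mod 69 = 50
50 >= 46 → RED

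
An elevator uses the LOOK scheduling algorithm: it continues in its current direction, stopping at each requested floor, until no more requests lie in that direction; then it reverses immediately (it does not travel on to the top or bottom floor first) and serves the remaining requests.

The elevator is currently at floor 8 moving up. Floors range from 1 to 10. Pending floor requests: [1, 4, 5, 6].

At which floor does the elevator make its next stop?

Current floor: 8, direction: up
Requests above: []
Requests below: [1, 4, 5, 6]
Moving up but no requests above → reverse; nearest below is max([1, 4, 5, 6]) = 6

Answer: 6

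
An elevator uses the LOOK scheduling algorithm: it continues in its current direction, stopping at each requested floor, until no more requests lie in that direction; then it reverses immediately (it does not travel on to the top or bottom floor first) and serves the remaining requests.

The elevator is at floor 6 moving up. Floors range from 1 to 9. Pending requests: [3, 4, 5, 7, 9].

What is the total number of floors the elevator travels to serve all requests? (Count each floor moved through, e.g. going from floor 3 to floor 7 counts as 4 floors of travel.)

Start at floor 6 moving up, LOOK stop order: [7, 9, 5, 4, 3]
  6 → 7: |7-6| = 1, total = 1
  7 → 9: |9-7| = 2, total = 3
  9 → 5: |5-9| = 4, total = 7
  5 → 4: |4-5| = 1, total = 8
  4 → 3: |3-4| = 1, total = 9

Answer: 9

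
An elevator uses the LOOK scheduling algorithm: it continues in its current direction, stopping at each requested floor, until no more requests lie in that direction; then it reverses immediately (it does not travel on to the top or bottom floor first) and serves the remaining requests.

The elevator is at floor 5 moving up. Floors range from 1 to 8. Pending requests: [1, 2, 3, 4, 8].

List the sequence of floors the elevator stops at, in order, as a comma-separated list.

Answer: 8, 4, 3, 2, 1

Derivation:
Current: 5, moving UP
Serve above first (ascending): [8]
Then reverse, serve below (descending): [4, 3, 2, 1]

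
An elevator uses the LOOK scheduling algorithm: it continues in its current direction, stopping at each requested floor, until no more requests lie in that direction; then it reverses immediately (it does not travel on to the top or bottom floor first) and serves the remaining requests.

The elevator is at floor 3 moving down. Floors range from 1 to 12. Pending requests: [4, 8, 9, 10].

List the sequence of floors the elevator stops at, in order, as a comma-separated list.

Current: 3, moving DOWN
Serve below first (descending): []
Then reverse, serve above (ascending): [4, 8, 9, 10]

Answer: 4, 8, 9, 10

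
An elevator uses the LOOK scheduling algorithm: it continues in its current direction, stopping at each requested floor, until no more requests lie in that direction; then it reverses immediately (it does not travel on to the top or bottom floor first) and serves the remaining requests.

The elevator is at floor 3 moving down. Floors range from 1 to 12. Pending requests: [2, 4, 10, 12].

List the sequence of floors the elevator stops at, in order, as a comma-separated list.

Answer: 2, 4, 10, 12

Derivation:
Current: 3, moving DOWN
Serve below first (descending): [2]
Then reverse, serve above (ascending): [4, 10, 12]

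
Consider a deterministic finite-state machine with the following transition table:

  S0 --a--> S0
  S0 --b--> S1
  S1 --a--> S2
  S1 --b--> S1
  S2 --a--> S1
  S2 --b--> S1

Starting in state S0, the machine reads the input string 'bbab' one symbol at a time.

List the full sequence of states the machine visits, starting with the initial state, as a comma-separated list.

Start: S0
  read 'b': S0 --b--> S1
  read 'b': S1 --b--> S1
  read 'a': S1 --a--> S2
  read 'b': S2 --b--> S1

Answer: S0, S1, S1, S2, S1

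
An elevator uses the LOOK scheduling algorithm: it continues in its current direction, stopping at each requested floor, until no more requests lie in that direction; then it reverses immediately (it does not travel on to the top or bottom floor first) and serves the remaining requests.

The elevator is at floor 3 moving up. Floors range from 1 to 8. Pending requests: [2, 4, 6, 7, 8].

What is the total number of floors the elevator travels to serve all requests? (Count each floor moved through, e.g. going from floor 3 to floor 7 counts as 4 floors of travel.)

Start at floor 3 moving up, LOOK stop order: [4, 6, 7, 8, 2]
  3 → 4: |4-3| = 1, total = 1
  4 → 6: |6-4| = 2, total = 3
  6 → 7: |7-6| = 1, total = 4
  7 → 8: |8-7| = 1, total = 5
  8 → 2: |2-8| = 6, total = 11

Answer: 11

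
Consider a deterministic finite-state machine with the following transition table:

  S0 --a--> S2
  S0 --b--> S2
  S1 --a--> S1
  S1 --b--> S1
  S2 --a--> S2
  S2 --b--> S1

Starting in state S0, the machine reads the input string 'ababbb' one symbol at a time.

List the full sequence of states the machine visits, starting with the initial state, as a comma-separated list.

Answer: S0, S2, S1, S1, S1, S1, S1

Derivation:
Start: S0
  read 'a': S0 --a--> S2
  read 'b': S2 --b--> S1
  read 'a': S1 --a--> S1
  read 'b': S1 --b--> S1
  read 'b': S1 --b--> S1
  read 'b': S1 --b--> S1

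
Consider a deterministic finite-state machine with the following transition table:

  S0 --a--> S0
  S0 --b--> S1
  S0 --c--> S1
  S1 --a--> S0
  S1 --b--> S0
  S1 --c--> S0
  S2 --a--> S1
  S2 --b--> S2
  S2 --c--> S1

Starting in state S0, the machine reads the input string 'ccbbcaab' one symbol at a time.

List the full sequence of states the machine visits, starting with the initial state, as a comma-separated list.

Start: S0
  read 'c': S0 --c--> S1
  read 'c': S1 --c--> S0
  read 'b': S0 --b--> S1
  read 'b': S1 --b--> S0
  read 'c': S0 --c--> S1
  read 'a': S1 --a--> S0
  read 'a': S0 --a--> S0
  read 'b': S0 --b--> S1

Answer: S0, S1, S0, S1, S0, S1, S0, S0, S1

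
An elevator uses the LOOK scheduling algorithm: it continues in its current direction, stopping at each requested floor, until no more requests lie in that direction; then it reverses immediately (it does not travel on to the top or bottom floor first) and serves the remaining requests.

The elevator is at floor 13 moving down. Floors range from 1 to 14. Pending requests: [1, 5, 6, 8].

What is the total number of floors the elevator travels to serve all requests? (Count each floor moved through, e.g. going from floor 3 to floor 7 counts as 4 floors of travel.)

Answer: 12

Derivation:
Start at floor 13 moving down, LOOK stop order: [8, 6, 5, 1]
  13 → 8: |8-13| = 5, total = 5
  8 → 6: |6-8| = 2, total = 7
  6 → 5: |5-6| = 1, total = 8
  5 → 1: |1-5| = 4, total = 12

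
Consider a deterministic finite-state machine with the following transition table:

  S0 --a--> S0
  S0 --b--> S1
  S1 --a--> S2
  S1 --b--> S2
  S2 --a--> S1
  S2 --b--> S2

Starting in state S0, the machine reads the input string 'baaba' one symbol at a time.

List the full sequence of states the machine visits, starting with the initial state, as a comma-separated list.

Answer: S0, S1, S2, S1, S2, S1

Derivation:
Start: S0
  read 'b': S0 --b--> S1
  read 'a': S1 --a--> S2
  read 'a': S2 --a--> S1
  read 'b': S1 --b--> S2
  read 'a': S2 --a--> S1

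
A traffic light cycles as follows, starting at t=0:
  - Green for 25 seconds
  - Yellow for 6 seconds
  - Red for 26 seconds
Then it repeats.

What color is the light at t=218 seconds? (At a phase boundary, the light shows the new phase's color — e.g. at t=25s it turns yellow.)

Answer: red

Derivation:
Cycle length = 25 + 6 + 26 = 57s
t = 218, phase_t = 218 mod 57 = 47
47 >= 31 → RED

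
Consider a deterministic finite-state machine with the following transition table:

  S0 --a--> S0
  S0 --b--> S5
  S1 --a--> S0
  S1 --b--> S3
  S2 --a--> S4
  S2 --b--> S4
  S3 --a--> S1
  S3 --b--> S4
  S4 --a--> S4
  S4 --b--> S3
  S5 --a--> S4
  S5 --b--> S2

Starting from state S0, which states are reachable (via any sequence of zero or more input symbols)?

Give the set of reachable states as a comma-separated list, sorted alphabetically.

Answer: S0, S1, S2, S3, S4, S5

Derivation:
BFS from S0:
  visit S0: S0--a-->S0 (seen), S0--b-->S5 (new)
  visit S5: S5--a-->S4 (new), S5--b-->S2 (new)
  visit S4: S4--a-->S4 (seen), S4--b-->S3 (new)
  visit S2: S2--a-->S4 (seen), S2--b-->S4 (seen)
  visit S3: S3--a-->S1 (new), S3--b-->S4 (seen)
  visit S1: S1--a-->S0 (seen), S1--b-->S3 (seen)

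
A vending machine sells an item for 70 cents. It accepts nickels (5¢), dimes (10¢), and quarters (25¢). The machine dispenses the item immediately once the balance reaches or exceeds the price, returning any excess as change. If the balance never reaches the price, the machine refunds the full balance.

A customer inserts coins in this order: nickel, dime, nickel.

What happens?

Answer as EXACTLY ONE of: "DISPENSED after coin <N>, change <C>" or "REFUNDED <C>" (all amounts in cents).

Answer: REFUNDED 20

Derivation:
Price: 70¢
Coin 1 (nickel, 5¢): balance = 5¢
Coin 2 (dime, 10¢): balance = 15¢
Coin 3 (nickel, 5¢): balance = 20¢
All coins inserted, balance 20¢ < price 70¢ → REFUND 20¢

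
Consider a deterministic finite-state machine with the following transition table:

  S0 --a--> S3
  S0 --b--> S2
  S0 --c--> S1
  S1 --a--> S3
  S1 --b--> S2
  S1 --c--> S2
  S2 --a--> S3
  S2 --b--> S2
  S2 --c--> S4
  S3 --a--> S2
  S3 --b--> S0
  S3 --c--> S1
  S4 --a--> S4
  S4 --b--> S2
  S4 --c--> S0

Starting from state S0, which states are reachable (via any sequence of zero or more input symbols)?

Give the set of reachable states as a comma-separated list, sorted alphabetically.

Answer: S0, S1, S2, S3, S4

Derivation:
BFS from S0:
  visit S0: S0--a-->S3 (new), S0--b-->S2 (new), S0--c-->S1 (new)
  visit S3: S3--a-->S2 (seen), S3--b-->S0 (seen), S3--c-->S1 (seen)
  visit S2: S2--a-->S3 (seen), S2--b-->S2 (seen), S2--c-->S4 (new)
  visit S1: S1--a-->S3 (seen), S1--b-->S2 (seen), S1--c-->S2 (seen)
  visit S4: S4--a-->S4 (seen), S4--b-->S2 (seen), S4--c-->S0 (seen)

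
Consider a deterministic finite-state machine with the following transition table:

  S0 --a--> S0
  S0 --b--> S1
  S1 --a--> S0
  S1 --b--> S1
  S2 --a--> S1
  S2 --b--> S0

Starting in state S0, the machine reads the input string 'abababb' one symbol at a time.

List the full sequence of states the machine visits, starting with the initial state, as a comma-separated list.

Start: S0
  read 'a': S0 --a--> S0
  read 'b': S0 --b--> S1
  read 'a': S1 --a--> S0
  read 'b': S0 --b--> S1
  read 'a': S1 --a--> S0
  read 'b': S0 --b--> S1
  read 'b': S1 --b--> S1

Answer: S0, S0, S1, S0, S1, S0, S1, S1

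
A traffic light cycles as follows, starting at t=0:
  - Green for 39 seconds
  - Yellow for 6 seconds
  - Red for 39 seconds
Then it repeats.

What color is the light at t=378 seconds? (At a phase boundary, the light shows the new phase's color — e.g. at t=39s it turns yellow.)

Answer: yellow

Derivation:
Cycle length = 39 + 6 + 39 = 84s
t = 378, phase_t = 378 mod 84 = 42
39 <= 42 < 45 (yellow end) → YELLOW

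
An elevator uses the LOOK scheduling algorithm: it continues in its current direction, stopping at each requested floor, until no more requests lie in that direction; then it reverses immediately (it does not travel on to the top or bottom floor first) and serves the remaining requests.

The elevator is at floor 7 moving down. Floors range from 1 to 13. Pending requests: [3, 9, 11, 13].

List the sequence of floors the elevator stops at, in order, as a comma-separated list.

Answer: 3, 9, 11, 13

Derivation:
Current: 7, moving DOWN
Serve below first (descending): [3]
Then reverse, serve above (ascending): [9, 11, 13]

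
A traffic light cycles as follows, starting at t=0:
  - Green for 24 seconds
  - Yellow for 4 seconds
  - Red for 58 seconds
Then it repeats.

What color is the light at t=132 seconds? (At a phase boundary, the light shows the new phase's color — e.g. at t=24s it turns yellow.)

Answer: red

Derivation:
Cycle length = 24 + 4 + 58 = 86s
t = 132, phase_t = 132 mod 86 = 46
46 >= 28 → RED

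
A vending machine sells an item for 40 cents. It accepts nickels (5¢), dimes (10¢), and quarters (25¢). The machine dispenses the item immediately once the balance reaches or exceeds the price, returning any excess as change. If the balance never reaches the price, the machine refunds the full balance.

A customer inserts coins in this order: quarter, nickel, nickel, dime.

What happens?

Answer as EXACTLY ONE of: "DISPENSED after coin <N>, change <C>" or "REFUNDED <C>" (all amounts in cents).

Price: 40¢
Coin 1 (quarter, 25¢): balance = 25¢
Coin 2 (nickel, 5¢): balance = 30¢
Coin 3 (nickel, 5¢): balance = 35¢
Coin 4 (dime, 10¢): balance = 45¢
  → balance >= price → DISPENSE, change = 45 - 40 = 5¢

Answer: DISPENSED after coin 4, change 5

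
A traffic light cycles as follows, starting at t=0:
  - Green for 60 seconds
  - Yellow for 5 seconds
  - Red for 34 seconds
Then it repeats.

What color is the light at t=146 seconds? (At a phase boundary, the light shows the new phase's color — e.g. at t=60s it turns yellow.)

Cycle length = 60 + 5 + 34 = 99s
t = 146, phase_t = 146 mod 99 = 47
47 < 60 (green end) → GREEN

Answer: green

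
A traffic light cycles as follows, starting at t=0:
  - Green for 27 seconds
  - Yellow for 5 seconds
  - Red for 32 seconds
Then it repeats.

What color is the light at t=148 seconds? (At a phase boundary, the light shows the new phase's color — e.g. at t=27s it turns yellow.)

Cycle length = 27 + 5 + 32 = 64s
t = 148, phase_t = 148 mod 64 = 20
20 < 27 (green end) → GREEN

Answer: green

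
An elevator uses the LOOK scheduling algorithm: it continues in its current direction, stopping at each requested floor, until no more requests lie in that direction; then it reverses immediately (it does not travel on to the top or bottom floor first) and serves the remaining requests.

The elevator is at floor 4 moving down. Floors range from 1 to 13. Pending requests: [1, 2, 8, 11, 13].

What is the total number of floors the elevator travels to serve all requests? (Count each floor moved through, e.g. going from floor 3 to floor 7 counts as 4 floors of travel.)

Start at floor 4 moving down, LOOK stop order: [2, 1, 8, 11, 13]
  4 → 2: |2-4| = 2, total = 2
  2 → 1: |1-2| = 1, total = 3
  1 → 8: |8-1| = 7, total = 10
  8 → 11: |11-8| = 3, total = 13
  11 → 13: |13-11| = 2, total = 15

Answer: 15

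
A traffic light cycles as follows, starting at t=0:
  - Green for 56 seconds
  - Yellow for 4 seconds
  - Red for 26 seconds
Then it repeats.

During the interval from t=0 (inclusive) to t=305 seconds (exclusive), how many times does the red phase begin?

Cycle = 56+4+26 = 86s
red phase starts at t = k*86 + 60 for k=0,1,2,...
Need k*86+60 < 305 → k < 2.849
k ∈ {0, ..., 2} → 3 starts

Answer: 3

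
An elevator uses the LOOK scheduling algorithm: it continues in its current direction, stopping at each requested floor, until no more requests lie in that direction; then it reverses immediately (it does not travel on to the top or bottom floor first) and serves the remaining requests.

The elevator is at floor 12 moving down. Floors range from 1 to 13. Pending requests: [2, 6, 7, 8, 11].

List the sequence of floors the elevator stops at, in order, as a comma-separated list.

Current: 12, moving DOWN
Serve below first (descending): [11, 8, 7, 6, 2]
Then reverse, serve above (ascending): []

Answer: 11, 8, 7, 6, 2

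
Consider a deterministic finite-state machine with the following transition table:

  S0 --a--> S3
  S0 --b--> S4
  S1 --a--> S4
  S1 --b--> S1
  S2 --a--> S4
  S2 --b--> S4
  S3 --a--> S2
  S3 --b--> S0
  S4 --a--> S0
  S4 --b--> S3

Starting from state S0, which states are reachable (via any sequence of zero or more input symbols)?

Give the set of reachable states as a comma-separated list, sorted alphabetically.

BFS from S0:
  visit S0: S0--a-->S3 (new), S0--b-->S4 (new)
  visit S3: S3--a-->S2 (new), S3--b-->S0 (seen)
  visit S4: S4--a-->S0 (seen), S4--b-->S3 (seen)
  visit S2: S2--a-->S4 (seen), S2--b-->S4 (seen)

Answer: S0, S2, S3, S4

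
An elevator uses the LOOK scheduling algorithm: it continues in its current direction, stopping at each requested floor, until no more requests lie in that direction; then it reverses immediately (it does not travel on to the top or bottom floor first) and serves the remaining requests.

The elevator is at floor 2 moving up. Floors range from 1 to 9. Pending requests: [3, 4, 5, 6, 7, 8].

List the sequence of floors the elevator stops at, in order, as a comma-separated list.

Current: 2, moving UP
Serve above first (ascending): [3, 4, 5, 6, 7, 8]
Then reverse, serve below (descending): []

Answer: 3, 4, 5, 6, 7, 8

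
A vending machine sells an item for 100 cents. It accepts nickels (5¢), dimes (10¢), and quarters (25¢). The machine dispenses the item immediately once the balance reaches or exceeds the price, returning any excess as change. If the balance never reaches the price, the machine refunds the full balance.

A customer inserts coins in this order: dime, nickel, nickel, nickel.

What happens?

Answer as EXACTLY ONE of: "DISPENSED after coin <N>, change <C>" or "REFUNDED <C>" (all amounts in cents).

Answer: REFUNDED 25

Derivation:
Price: 100¢
Coin 1 (dime, 10¢): balance = 10¢
Coin 2 (nickel, 5¢): balance = 15¢
Coin 3 (nickel, 5¢): balance = 20¢
Coin 4 (nickel, 5¢): balance = 25¢
All coins inserted, balance 25¢ < price 100¢ → REFUND 25¢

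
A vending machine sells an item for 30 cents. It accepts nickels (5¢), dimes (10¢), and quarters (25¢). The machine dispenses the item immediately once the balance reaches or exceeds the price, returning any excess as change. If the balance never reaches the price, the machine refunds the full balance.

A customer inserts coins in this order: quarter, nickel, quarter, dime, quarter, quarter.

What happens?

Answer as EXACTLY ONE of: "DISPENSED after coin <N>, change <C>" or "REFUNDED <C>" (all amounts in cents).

Answer: DISPENSED after coin 2, change 0

Derivation:
Price: 30¢
Coin 1 (quarter, 25¢): balance = 25¢
Coin 2 (nickel, 5¢): balance = 30¢
  → balance >= price → DISPENSE, change = 30 - 30 = 0¢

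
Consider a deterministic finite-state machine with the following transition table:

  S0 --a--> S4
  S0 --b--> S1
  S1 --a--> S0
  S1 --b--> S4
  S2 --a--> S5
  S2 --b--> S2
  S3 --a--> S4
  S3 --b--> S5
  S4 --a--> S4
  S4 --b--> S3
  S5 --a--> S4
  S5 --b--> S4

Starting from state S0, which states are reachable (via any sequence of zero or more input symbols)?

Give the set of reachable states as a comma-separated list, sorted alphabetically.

BFS from S0:
  visit S0: S0--a-->S4 (new), S0--b-->S1 (new)
  visit S4: S4--a-->S4 (seen), S4--b-->S3 (new)
  visit S1: S1--a-->S0 (seen), S1--b-->S4 (seen)
  visit S3: S3--a-->S4 (seen), S3--b-->S5 (new)
  visit S5: S5--a-->S4 (seen), S5--b-->S4 (seen)

Answer: S0, S1, S3, S4, S5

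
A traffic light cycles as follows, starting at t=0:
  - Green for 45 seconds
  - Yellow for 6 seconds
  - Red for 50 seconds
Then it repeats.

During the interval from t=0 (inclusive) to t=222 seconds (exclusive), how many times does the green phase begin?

Cycle = 45+6+50 = 101s
green phase starts at t = k*101 + 0 for k=0,1,2,...
Need k*101+0 < 222 → k < 2.198
k ∈ {0, ..., 2} → 3 starts

Answer: 3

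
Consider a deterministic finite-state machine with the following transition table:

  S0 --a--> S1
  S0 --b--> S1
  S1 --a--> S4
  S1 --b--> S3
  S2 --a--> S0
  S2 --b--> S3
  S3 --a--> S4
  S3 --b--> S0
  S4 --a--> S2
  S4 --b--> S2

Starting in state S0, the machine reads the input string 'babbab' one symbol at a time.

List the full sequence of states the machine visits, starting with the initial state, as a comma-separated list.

Answer: S0, S1, S4, S2, S3, S4, S2

Derivation:
Start: S0
  read 'b': S0 --b--> S1
  read 'a': S1 --a--> S4
  read 'b': S4 --b--> S2
  read 'b': S2 --b--> S3
  read 'a': S3 --a--> S4
  read 'b': S4 --b--> S2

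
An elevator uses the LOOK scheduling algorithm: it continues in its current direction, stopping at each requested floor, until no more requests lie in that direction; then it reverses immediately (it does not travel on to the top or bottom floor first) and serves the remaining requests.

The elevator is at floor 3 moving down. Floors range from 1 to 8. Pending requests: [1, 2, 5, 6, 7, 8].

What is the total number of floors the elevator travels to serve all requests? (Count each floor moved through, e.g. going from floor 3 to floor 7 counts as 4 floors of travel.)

Answer: 9

Derivation:
Start at floor 3 moving down, LOOK stop order: [2, 1, 5, 6, 7, 8]
  3 → 2: |2-3| = 1, total = 1
  2 → 1: |1-2| = 1, total = 2
  1 → 5: |5-1| = 4, total = 6
  5 → 6: |6-5| = 1, total = 7
  6 → 7: |7-6| = 1, total = 8
  7 → 8: |8-7| = 1, total = 9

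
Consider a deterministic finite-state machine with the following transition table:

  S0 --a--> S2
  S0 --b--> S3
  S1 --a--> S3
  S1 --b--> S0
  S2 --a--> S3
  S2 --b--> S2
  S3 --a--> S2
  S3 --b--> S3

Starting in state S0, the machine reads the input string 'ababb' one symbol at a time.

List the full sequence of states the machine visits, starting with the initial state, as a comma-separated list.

Answer: S0, S2, S2, S3, S3, S3

Derivation:
Start: S0
  read 'a': S0 --a--> S2
  read 'b': S2 --b--> S2
  read 'a': S2 --a--> S3
  read 'b': S3 --b--> S3
  read 'b': S3 --b--> S3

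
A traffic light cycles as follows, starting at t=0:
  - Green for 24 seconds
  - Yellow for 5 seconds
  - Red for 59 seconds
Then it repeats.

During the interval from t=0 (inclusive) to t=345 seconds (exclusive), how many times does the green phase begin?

Cycle = 24+5+59 = 88s
green phase starts at t = k*88 + 0 for k=0,1,2,...
Need k*88+0 < 345 → k < 3.920
k ∈ {0, ..., 3} → 4 starts

Answer: 4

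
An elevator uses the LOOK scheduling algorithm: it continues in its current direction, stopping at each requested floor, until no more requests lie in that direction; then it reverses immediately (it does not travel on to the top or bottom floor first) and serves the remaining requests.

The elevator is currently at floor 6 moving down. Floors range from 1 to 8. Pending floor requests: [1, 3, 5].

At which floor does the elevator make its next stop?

Current floor: 6, direction: down
Requests above: []
Requests below: [1, 3, 5]
Moving down and requests lie below → nearest below is max([1, 3, 5]) = 5

Answer: 5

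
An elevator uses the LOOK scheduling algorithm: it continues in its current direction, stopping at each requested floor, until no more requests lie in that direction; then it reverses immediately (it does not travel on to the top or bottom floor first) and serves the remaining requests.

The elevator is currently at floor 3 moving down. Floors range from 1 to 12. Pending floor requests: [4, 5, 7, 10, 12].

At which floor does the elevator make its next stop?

Current floor: 3, direction: down
Requests above: [4, 5, 7, 10, 12]
Requests below: []
Moving down but no requests below → reverse; nearest above is min([4, 5, 7, 10, 12]) = 4

Answer: 4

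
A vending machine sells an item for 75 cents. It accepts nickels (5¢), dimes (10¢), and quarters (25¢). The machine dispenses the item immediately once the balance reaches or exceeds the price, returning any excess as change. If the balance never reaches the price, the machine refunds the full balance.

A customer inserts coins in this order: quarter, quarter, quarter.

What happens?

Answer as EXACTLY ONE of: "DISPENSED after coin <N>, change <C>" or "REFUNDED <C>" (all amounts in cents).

Answer: DISPENSED after coin 3, change 0

Derivation:
Price: 75¢
Coin 1 (quarter, 25¢): balance = 25¢
Coin 2 (quarter, 25¢): balance = 50¢
Coin 3 (quarter, 25¢): balance = 75¢
  → balance >= price → DISPENSE, change = 75 - 75 = 0¢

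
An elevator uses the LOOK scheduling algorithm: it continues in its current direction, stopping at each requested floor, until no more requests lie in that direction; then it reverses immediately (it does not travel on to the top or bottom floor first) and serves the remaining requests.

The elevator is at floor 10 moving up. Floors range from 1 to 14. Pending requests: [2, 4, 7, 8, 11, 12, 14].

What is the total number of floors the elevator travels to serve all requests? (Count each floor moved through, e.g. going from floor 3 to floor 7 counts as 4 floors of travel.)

Start at floor 10 moving up, LOOK stop order: [11, 12, 14, 8, 7, 4, 2]
  10 → 11: |11-10| = 1, total = 1
  11 → 12: |12-11| = 1, total = 2
  12 → 14: |14-12| = 2, total = 4
  14 → 8: |8-14| = 6, total = 10
  8 → 7: |7-8| = 1, total = 11
  7 → 4: |4-7| = 3, total = 14
  4 → 2: |2-4| = 2, total = 16

Answer: 16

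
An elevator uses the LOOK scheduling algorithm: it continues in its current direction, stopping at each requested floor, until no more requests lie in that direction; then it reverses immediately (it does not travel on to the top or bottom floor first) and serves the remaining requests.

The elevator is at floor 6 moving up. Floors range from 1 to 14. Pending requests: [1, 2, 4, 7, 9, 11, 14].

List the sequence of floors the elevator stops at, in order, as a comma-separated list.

Current: 6, moving UP
Serve above first (ascending): [7, 9, 11, 14]
Then reverse, serve below (descending): [4, 2, 1]

Answer: 7, 9, 11, 14, 4, 2, 1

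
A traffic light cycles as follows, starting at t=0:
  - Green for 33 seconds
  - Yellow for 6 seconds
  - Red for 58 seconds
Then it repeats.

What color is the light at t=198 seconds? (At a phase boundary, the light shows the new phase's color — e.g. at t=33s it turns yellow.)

Cycle length = 33 + 6 + 58 = 97s
t = 198, phase_t = 198 mod 97 = 4
4 < 33 (green end) → GREEN

Answer: green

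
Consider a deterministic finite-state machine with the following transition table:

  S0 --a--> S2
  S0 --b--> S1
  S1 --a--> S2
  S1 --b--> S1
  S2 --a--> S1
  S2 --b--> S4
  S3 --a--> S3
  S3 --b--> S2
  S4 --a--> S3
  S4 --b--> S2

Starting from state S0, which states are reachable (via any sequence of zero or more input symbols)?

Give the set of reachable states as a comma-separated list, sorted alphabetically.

BFS from S0:
  visit S0: S0--a-->S2 (new), S0--b-->S1 (new)
  visit S2: S2--a-->S1 (seen), S2--b-->S4 (new)
  visit S1: S1--a-->S2 (seen), S1--b-->S1 (seen)
  visit S4: S4--a-->S3 (new), S4--b-->S2 (seen)
  visit S3: S3--a-->S3 (seen), S3--b-->S2 (seen)

Answer: S0, S1, S2, S3, S4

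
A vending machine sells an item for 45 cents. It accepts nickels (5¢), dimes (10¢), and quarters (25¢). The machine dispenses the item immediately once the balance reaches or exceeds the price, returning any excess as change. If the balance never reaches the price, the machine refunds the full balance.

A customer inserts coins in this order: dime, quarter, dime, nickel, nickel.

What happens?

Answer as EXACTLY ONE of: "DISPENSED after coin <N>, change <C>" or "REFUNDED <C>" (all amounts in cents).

Price: 45¢
Coin 1 (dime, 10¢): balance = 10¢
Coin 2 (quarter, 25¢): balance = 35¢
Coin 3 (dime, 10¢): balance = 45¢
  → balance >= price → DISPENSE, change = 45 - 45 = 0¢

Answer: DISPENSED after coin 3, change 0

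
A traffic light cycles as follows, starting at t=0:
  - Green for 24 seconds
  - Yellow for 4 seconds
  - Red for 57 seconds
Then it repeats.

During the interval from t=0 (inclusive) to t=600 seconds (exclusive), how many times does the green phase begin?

Cycle = 24+4+57 = 85s
green phase starts at t = k*85 + 0 for k=0,1,2,...
Need k*85+0 < 600 → k < 7.059
k ∈ {0, ..., 7} → 8 starts

Answer: 8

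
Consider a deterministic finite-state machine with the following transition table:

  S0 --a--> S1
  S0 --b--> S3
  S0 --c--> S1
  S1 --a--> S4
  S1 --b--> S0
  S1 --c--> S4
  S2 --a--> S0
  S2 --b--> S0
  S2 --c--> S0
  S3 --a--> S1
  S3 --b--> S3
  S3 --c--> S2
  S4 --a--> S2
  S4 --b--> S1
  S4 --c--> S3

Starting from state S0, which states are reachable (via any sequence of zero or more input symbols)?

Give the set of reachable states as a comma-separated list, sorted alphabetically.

Answer: S0, S1, S2, S3, S4

Derivation:
BFS from S0:
  visit S0: S0--a-->S1 (new), S0--b-->S3 (new), S0--c-->S1 (seen)
  visit S1: S1--a-->S4 (new), S1--b-->S0 (seen), S1--c-->S4 (seen)
  visit S3: S3--a-->S1 (seen), S3--b-->S3 (seen), S3--c-->S2 (new)
  visit S4: S4--a-->S2 (seen), S4--b-->S1 (seen), S4--c-->S3 (seen)
  visit S2: S2--a-->S0 (seen), S2--b-->S0 (seen), S2--c-->S0 (seen)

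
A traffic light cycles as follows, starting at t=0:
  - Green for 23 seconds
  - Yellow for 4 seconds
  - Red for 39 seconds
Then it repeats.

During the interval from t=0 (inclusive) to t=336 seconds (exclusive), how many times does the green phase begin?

Answer: 6

Derivation:
Cycle = 23+4+39 = 66s
green phase starts at t = k*66 + 0 for k=0,1,2,...
Need k*66+0 < 336 → k < 5.091
k ∈ {0, ..., 5} → 6 starts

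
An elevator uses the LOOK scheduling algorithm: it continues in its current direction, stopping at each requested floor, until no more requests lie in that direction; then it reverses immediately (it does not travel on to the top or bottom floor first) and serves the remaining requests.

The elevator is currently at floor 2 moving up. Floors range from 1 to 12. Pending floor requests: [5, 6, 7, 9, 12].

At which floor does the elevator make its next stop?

Answer: 5

Derivation:
Current floor: 2, direction: up
Requests above: [5, 6, 7, 9, 12]
Requests below: []
Moving up and requests lie above → nearest above is min([5, 6, 7, 9, 12]) = 5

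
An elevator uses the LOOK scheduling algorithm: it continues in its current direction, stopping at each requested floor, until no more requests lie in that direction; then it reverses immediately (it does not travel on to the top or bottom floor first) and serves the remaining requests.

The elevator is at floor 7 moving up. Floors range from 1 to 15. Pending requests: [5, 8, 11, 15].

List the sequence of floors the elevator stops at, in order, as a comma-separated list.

Current: 7, moving UP
Serve above first (ascending): [8, 11, 15]
Then reverse, serve below (descending): [5]

Answer: 8, 11, 15, 5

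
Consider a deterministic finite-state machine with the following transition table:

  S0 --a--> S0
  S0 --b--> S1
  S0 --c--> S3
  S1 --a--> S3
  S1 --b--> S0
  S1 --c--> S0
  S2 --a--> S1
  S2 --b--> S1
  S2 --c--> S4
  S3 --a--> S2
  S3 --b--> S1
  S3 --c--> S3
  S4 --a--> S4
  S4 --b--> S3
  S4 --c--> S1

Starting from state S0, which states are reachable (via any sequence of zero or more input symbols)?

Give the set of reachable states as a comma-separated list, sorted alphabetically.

Answer: S0, S1, S2, S3, S4

Derivation:
BFS from S0:
  visit S0: S0--a-->S0 (seen), S0--b-->S1 (new), S0--c-->S3 (new)
  visit S1: S1--a-->S3 (seen), S1--b-->S0 (seen), S1--c-->S0 (seen)
  visit S3: S3--a-->S2 (new), S3--b-->S1 (seen), S3--c-->S3 (seen)
  visit S2: S2--a-->S1 (seen), S2--b-->S1 (seen), S2--c-->S4 (new)
  visit S4: S4--a-->S4 (seen), S4--b-->S3 (seen), S4--c-->S1 (seen)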